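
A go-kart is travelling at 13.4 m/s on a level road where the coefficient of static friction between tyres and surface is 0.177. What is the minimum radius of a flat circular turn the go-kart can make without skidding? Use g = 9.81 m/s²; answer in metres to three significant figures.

At the limit, μ_s m g = m v²/r, so r_min = v²/(μ_s g) = (13.4)²/(0.177 × 9.81) = 179.6/1.736 = 103.4 m.

103 m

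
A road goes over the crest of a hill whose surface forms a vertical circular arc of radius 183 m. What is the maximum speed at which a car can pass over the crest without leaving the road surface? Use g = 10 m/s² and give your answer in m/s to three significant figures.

At the crest the centre of the circle is below the car, so the net downward (centripetal) force is mg − N = mv²/r.
The car leaves the road when N → 0, giving v_max = √(g r) = √(10.0 × 183) = 42.78 m/s.

42.8 m/s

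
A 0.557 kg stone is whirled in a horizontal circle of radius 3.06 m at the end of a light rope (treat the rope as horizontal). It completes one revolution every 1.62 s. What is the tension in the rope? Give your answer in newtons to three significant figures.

25.6 N

v = 2πr/T = 2π × 3.06/1.62 = 11.87 m/s.
The tension is the only horizontal force, so it supplies the full centripetal force: T = m v²/r = 0.557 × (11.87)²/3.06 = 0.557 × 140.9/3.06 = 25.64 N.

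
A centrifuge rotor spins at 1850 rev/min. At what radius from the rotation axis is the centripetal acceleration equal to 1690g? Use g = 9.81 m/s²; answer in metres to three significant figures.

ω = 1850 rev/min × 2π/60 = 193.7 rad/s.
a_c = ω²r = 1690g ⇒ r = 1690 × 9.81 / (193.7)² = 16580/37530 = 0.4417 m.

0.442 m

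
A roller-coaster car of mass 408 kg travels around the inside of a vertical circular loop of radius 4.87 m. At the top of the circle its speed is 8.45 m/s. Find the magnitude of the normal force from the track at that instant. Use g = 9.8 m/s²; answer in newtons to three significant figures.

At the top, both N and the weight mg point inward (toward the centre), so N + mg = mv²/r.
N = m(v²/r − g) = 408 × ((8.45)²/4.87 − 9.8) = 408 × (14.66 − 9.8) = 408 × 4.862 = 1984 N.

1980 N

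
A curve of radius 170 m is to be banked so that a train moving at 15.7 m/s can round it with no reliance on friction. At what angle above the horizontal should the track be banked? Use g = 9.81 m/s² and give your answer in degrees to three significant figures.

For a frictionless banked turn: horizontally N sinθ = mv²/r and vertically N cosθ = mg.
Dividing: tanθ = v²/(r g) = (15.7)²/(170 × 9.81) = 246.5/1668 = 0.1478.
θ = arctan(0.1478) = 8.408°.

8.41°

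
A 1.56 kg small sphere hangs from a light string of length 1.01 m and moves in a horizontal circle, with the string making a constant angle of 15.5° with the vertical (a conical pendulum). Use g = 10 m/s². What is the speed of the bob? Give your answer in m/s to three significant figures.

0.865 m/s

The radius of the circle is r = L sinθ = 1.01 × sin 15.5° = 0.2699 m.
Horizontally T sinθ = mv²/r and vertically T cosθ = mg, so tanθ = v²/(rg).
v = √(r g tanθ) = √(0.2699 × 10.0 × 0.2773) = √0.7485 = 0.8652 m/s.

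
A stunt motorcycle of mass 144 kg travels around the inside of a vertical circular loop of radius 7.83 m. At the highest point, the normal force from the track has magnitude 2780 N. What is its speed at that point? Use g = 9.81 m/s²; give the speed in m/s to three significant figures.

15.1 m/s

At the top, N + mg = mv²/r, so v = √(r(N/m + g)) = √(7.83 × (2780/144 + 9.81)) = √(7.83 × 29.12) = √228.0 = 15.10 m/s.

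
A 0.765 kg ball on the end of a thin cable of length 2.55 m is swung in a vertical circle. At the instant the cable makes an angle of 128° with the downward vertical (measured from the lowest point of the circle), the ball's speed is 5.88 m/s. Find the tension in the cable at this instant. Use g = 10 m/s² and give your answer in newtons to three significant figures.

Take the radial direction toward the centre of the circle as positive. The component of the weight along the string toward the centre is −mg cos φ (φ measured from the bottom), so Newton's second law along the string gives T − mg cos φ = m v²/r.
cos 128° = -0.6157, so T = m(v²/r + g cos φ) = 0.765 × ((5.88)²/2.55 + 10.0 × -0.6157) = 0.765 × (13.56 + (-6.157)) = 0.765 × 7.402 = 5.663 N.

5.66 N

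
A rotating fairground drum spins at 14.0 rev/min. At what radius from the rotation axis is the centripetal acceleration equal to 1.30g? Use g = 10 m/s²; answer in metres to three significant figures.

6.05 m

ω = 14.0 rev/min × 2π/60 = 1.466 rad/s.
a_c = ω²r = 1.30g ⇒ r = 1.30 × 10.0 / (1.466)² = 13.00/2.149 = 6.048 m.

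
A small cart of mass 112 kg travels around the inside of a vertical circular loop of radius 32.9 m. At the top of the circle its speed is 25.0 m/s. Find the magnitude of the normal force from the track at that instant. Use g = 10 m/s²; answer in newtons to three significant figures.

At the top, both N and the weight mg point inward (toward the centre), so N + mg = mv²/r.
N = m(v²/r − g) = 112 × ((25.0)²/32.9 − 10.0) = 112 × (19.00 − 10.0) = 112 × 8.997 = 1008 N.

1010 N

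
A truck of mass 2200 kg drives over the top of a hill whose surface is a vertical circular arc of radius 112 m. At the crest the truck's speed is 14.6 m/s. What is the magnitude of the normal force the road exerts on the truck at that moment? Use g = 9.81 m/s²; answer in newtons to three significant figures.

17400 N

At the crest the centripetal acceleration points downward (toward the centre of the arc), so mg − N = mv²/r.
N = m(g − v²/r) = 2200 × (9.81 − (14.6)²/112) = 2200 × (9.81 − 1.903) = 2200 × 7.907 = 17390 N.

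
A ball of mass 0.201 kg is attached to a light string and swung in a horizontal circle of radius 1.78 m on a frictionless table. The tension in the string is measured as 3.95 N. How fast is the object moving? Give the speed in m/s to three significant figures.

T = m v²/r ⇒ v = √(T r / m) = √(3.95 × 1.78 / 0.201) = √34.98 = 5.914 m/s.

5.91 m/s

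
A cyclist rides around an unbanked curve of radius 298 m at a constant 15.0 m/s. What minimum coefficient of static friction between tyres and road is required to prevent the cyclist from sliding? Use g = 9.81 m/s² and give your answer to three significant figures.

Friction provides the centripetal force: μ_s m g = m v²/r, so μ_s = v²/(g r) = (15.00)²/(9.81 × 298) = 225.0/2923 = 0.07697.

0.0770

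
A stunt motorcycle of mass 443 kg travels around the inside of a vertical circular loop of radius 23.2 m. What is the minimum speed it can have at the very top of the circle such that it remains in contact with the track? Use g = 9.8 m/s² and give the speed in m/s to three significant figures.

15.1 m/s

At the highest point the centre is directly below, so both the weight and N act inward: N + mg = mv²/r.
At minimum speed N → 0, so mg = mv_min²/r ⇒ v_min = √(g r) = √(9.8 × 23.2) = 15.08 m/s.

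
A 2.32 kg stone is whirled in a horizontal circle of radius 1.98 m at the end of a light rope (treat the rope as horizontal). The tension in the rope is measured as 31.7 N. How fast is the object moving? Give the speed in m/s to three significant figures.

T = m v²/r ⇒ v = √(T r / m) = √(31.7 × 1.98 / 2.32) = √27.05 = 5.201 m/s.

5.20 m/s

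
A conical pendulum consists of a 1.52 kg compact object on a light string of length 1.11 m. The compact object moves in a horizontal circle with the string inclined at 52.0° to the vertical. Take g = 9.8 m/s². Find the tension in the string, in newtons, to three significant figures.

Vertically the bob has no acceleration, so T cosθ = mg.
T = mg/cosθ = 1.52 × 9.8 / cos 52.0° = 14.90/0.6157 = 24.20 N.

24.2 N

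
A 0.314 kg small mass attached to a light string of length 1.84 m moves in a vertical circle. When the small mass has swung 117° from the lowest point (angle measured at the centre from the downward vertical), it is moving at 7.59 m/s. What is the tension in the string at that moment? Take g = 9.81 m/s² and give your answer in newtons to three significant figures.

Take the radial direction toward the centre of the circle as positive. The component of the weight along the string toward the centre is −mg cos φ (φ measured from the bottom), so Newton's second law along the string gives T − mg cos φ = m v²/r.
cos 117° = -0.4540, so T = m(v²/r + g cos φ) = 0.314 × ((7.59)²/1.84 + 9.81 × -0.4540) = 0.314 × (31.31 + (-4.454)) = 0.314 × 26.86 = 8.433 N.

8.43 N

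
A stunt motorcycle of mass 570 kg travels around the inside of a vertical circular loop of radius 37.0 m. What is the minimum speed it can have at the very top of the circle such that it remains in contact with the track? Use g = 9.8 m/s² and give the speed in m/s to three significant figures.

At the highest point the centre is directly below, so both the weight and N act inward: N + mg = mv²/r.
At minimum speed N → 0, so mg = mv_min²/r ⇒ v_min = √(g r) = √(9.8 × 37.0) = 19.04 m/s.

19.0 m/s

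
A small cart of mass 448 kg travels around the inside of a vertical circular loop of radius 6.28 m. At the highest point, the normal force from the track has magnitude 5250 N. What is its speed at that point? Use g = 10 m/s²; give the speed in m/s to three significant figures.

11.7 m/s

At the top, N + mg = mv²/r, so v = √(r(N/m + g)) = √(6.28 × (5250/448 + 10.0)) = √(6.28 × 21.72) = √136.4 = 11.68 m/s.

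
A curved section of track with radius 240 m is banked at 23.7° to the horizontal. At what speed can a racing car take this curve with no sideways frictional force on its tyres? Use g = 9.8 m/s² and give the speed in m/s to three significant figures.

32.1 m/s

On a frictionless banked curve, N sinθ = mv²/r and N cosθ = mg, so tanθ = v²/(rg).
v = √(r g tanθ) = √(240 × 9.8 × tan 23.7°) = √(240 × 9.8 × 0.4390) = √1032 = 32.13 m/s.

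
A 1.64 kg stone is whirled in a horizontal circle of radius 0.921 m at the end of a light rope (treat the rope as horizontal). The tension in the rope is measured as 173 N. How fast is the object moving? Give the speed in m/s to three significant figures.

T = m v²/r ⇒ v = √(T r / m) = √(173 × 0.921 / 1.64) = √97.15 = 9.857 m/s.

9.86 m/s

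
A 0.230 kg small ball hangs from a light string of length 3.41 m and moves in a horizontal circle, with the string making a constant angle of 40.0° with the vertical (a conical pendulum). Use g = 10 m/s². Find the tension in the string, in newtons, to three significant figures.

Vertically the bob has no acceleration, so T cosθ = mg.
T = mg/cosθ = 0.230 × 10.0 / cos 40.0° = 2.300/0.7660 = 3.002 N.

3.00 N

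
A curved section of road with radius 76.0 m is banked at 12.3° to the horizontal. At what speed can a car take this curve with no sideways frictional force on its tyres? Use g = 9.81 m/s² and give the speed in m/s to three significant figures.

On a frictionless banked curve, N sinθ = mv²/r and N cosθ = mg, so tanθ = v²/(rg).
v = √(r g tanθ) = √(76.0 × 9.81 × tan 12.3°) = √(76.0 × 9.81 × 0.2180) = √162.6 = 12.75 m/s.

12.7 m/s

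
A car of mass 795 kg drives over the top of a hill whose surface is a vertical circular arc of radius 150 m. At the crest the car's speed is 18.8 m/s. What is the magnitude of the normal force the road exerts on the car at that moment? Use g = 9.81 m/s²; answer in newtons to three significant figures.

At the crest the centripetal acceleration points downward (toward the centre of the arc), so mg − N = mv²/r.
N = m(g − v²/r) = 795 × (9.81 − (18.8)²/150) = 795 × (9.81 − 2.356) = 795 × 7.454 = 5926 N.

5930 N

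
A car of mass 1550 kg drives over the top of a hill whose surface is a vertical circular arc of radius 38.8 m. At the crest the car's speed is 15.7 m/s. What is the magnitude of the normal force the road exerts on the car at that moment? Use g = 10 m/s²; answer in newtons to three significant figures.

5650 N

At the crest the centripetal acceleration points downward (toward the centre of the arc), so mg − N = mv²/r.
N = m(g − v²/r) = 1550 × (10.0 − (15.7)²/38.8) = 1550 × (10.0 − 6.353) = 1550 × 3.647 = 5653 N.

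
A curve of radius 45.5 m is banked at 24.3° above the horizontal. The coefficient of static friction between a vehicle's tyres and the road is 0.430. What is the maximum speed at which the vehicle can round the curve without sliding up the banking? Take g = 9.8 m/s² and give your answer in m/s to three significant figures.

At the maximum speed, friction acts down the slope at its limiting value f = μN. Radially (horizontal, toward centre): N sinθ + μN cosθ = mv²/r. Vertically: N cosθ − μN sinθ = mg.
Dividing: v² = r g (sinθ + μcosθ)/(cosθ − μsinθ).
sinθ + μcosθ = 0.4115 + 0.430×0.9114 = 0.8034; cosθ − μsinθ = 0.9114 − 0.430×0.4115 = 0.7345.
v² = 45.5 × 9.8 × 0.8034/0.7345 = 487.8 m²/s², so v = 22.09 m/s.

22.1 m/s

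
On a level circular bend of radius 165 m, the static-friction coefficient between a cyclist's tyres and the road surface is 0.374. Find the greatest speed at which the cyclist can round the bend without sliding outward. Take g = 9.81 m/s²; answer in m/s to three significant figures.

On a flat curve, static friction is the only horizontal force, so it must supply the full centripetal force: μ_s m g = m v²/r.
Mass cancels: v_max = √(μ_s g r) = √(0.374 × 9.81 × 165) = √605.4 = 24.60 m/s.

24.6 m/s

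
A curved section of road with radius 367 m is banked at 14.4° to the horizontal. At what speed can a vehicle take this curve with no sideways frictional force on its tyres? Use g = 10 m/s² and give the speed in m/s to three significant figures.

On a frictionless banked curve, N sinθ = mv²/r and N cosθ = mg, so tanθ = v²/(rg).
v = √(r g tanθ) = √(367 × 10.0 × tan 14.4°) = √(367 × 10.0 × 0.2568) = √942.3 = 30.70 m/s.

30.7 m/s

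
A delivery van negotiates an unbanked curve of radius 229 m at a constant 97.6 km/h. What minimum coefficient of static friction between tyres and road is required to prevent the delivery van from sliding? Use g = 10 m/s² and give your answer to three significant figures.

0.321

v = 97.6/3.6 = 27.11 m/s.
Friction provides the centripetal force: μ_s m g = m v²/r, so μ_s = v²/(g r) = (27.11)²/(10.0 × 229) = 735.0/2290 = 0.3210.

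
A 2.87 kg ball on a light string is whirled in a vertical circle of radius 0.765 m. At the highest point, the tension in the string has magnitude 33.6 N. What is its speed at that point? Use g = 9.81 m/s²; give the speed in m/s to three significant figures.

At the top, T + mg = mv²/r, so v = √(r(T/m + g)) = √(0.765 × (33.6/2.87 + 9.81)) = √(0.765 × 21.52) = √16.46 = 4.057 m/s.

4.06 m/s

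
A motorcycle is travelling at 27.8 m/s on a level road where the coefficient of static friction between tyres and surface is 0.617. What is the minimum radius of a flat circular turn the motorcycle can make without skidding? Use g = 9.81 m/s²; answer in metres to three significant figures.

At the limit, μ_s m g = m v²/r, so r_min = v²/(μ_s g) = (27.8)²/(0.617 × 9.81) = 772.8/6.053 = 127.7 m.

128 m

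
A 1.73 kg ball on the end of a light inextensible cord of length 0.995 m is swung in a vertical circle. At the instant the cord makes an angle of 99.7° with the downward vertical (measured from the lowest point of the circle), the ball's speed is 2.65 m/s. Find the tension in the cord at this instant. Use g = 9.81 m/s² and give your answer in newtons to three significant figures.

Take the radial direction toward the centre of the circle as positive. The component of the weight along the string toward the centre is −mg cos φ (φ measured from the bottom), so Newton's second law along the string gives T − mg cos φ = m v²/r.
cos 99.7° = -0.1685, so T = m(v²/r + g cos φ) = 1.73 × ((2.65)²/0.995 + 9.81 × -0.1685) = 1.73 × (7.058 + (-1.653)) = 1.73 × 5.405 = 9.350 N.

9.35 N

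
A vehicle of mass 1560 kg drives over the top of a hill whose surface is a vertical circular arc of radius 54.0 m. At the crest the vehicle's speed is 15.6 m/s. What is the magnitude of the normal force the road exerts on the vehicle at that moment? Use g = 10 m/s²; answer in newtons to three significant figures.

At the crest the centripetal acceleration points downward (toward the centre of the arc), so mg − N = mv²/r.
N = m(g − v²/r) = 1560 × (10.0 − (15.6)²/54.0) = 1560 × (10.0 − 4.507) = 1560 × 5.493 = 8570 N.

8570 N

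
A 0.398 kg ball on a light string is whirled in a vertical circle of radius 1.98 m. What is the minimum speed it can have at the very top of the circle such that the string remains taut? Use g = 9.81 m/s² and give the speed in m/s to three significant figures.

At the highest point the centre is directly below, so both the weight and T act inward: T + mg = mv²/r.
At minimum speed T → 0, so mg = mv_min²/r ⇒ v_min = √(g r) = √(9.81 × 1.98) = 4.407 m/s.

4.41 m/s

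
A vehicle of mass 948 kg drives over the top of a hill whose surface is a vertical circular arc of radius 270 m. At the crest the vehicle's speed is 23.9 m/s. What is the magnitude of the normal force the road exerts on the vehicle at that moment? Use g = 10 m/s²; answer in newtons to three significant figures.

7470 N

At the crest the centripetal acceleration points downward (toward the centre of the arc), so mg − N = mv²/r.
N = m(g − v²/r) = 948 × (10.0 − (23.9)²/270) = 948 × (10.0 − 2.116) = 948 × 7.884 = 7474 N.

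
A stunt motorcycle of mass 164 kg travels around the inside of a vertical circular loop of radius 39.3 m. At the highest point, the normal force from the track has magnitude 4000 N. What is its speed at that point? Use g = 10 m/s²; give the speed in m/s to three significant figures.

36.8 m/s

At the top, N + mg = mv²/r, so v = √(r(N/m + g)) = √(39.3 × (4000/164 + 10.0)) = √(39.3 × 34.39) = √1352 = 36.76 m/s.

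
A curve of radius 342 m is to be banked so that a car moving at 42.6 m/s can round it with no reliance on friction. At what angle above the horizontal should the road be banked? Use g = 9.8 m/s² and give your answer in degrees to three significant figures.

28.4°

With no friction, the horizontal component of the normal force provides the centripetal force: N sinθ = mv²/r, while N cosθ = mg vertically.
Dividing: tanθ = v²/(r g) = (42.6)²/(342 × 9.8) = 1815/3352 = 0.5415.
θ = arctan(0.5415) = 28.43°.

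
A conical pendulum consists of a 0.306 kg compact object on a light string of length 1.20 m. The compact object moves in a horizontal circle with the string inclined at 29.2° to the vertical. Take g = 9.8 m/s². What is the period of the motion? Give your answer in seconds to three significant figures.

2.05 s

r = L sinθ = 0.5854 m. From T sinθ = mω²r and T cosθ = mg: tanθ = ω²r/g, so ω² = g tanθ / r = g/(L cosθ).
ω = √(g/(L cosθ)) = √(9.8/(1.20 × 0.8729)) = √9.356 = 3.059 rad/s.
Period = 2π/ω = 2.054 s.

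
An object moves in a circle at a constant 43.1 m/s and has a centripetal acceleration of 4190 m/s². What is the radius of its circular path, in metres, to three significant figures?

0.443 m

a_c = v²/r ⇒ r = v²/a_c = (43.1)²/4190 = 1858/4190 = 0.4433 m.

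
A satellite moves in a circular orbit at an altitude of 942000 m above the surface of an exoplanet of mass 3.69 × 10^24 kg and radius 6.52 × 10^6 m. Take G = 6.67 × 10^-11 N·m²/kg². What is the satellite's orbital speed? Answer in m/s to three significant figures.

5740 m/s

Orbital radius r = R + h = 6.52 × 10^6 + 942000 = 7.462 × 10^6 m.
Gravity supplies the centripetal force: G M m / r² = m v² / r, so v = √(GM/r).
v = √(6.67 × 10^-11 × 3.69 × 10^24 / 7.462 × 10^6) = √(3.298 × 10^7) = 5743 m/s.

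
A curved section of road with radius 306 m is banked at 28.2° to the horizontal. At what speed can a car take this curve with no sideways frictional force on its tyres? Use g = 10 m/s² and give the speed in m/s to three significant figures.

40.5 m/s

On a frictionless banked curve, N sinθ = mv²/r and N cosθ = mg, so tanθ = v²/(rg).
v = √(r g tanθ) = √(306 × 10.0 × tan 28.2°) = √(306 × 10.0 × 0.5362) = √1641 = 40.51 m/s.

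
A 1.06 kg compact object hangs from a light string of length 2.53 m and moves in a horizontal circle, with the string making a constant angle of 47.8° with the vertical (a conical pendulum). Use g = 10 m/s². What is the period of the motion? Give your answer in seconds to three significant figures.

r = L sinθ = 1.874 m. From T sinθ = mω²r and T cosθ = mg: tanθ = ω²r/g, so ω² = g tanθ / r = g/(L cosθ).
ω = √(g/(L cosθ)) = √(10.0/(2.53 × 0.6717)) = √5.884 = 2.426 rad/s.
Period = 2π/ω = 2.590 s.

2.59 s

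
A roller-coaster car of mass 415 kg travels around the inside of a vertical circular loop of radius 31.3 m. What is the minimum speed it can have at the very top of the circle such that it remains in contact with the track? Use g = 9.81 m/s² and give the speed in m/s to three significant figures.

17.5 m/s

At the top, both weight mg and N point toward the centre: N + mg = mv²/r.
At minimum speed N → 0, so mg = mv_min²/r ⇒ v_min = √(g r) = √(9.81 × 31.3) = 17.52 m/s.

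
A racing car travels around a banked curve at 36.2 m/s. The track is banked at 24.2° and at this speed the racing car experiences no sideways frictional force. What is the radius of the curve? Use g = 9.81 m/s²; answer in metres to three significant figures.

Frictionless banking: tanθ = v²/(rg), so r = v²/(g tanθ).
r = (36.2)²/(9.81 × tan 24.2°) = 1310/(9.81 × 0.4494) = 1310/4.409 = 297.2 m.

297 m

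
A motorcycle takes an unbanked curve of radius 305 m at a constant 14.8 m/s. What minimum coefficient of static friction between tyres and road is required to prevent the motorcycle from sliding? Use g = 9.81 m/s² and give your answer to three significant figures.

Friction provides the centripetal force: μ_s m g = m v²/r, so μ_s = v²/(g r) = (14.80)²/(9.81 × 305) = 219.0/2992 = 0.07321.

0.0732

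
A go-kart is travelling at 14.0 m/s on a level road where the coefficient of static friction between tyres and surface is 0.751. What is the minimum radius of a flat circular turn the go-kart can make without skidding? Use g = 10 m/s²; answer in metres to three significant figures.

At the limit, μ_s m g = m v²/r, so r_min = v²/(μ_s g) = (14.0)²/(0.751 × 10.0) = 196.0/7.510 = 26.10 m.

26.1 m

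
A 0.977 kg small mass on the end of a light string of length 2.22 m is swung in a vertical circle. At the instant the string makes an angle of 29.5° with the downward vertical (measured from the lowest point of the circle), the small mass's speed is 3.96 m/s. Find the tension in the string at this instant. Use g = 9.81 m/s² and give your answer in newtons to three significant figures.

15.2 N

Take the radial direction toward the centre of the circle as positive. The component of the weight along the string toward the centre is −mg cos φ (φ measured from the bottom), so Newton's second law along the string gives T − mg cos φ = m v²/r.
cos 29.5° = 0.8704, so T = m(v²/r + g cos φ) = 0.977 × ((3.96)²/2.22 + 9.81 × 0.8704) = 0.977 × (7.064 + (8.538)) = 0.977 × 15.60 = 15.24 N.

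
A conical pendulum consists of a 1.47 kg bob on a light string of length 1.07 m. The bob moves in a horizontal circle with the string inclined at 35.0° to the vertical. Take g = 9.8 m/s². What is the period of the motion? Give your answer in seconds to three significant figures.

1.88 s

r = L sinθ = 0.6137 m. From T sinθ = mω²r and T cosθ = mg: tanθ = ω²r/g, so ω² = g tanθ / r = g/(L cosθ).
ω = √(g/(L cosθ)) = √(9.8/(1.07 × 0.8192)) = √11.18 = 3.344 rad/s.
Period = 2π/ω = 1.879 s.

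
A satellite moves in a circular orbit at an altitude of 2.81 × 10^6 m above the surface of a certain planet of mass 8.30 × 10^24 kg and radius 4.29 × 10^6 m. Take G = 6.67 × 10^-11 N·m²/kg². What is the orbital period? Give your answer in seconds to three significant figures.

r = R + h = 4.29 × 10^6 + 2.81 × 10^6 = 7.100 × 10^6 m. Gravity provides the centripetal force: G M m / r² = m v² / r ⇒ v = √(GM/r) = 8830 m/s.
T = 2πr/v = 2π × 7.100 × 10^6 / 8830 = 5052 s.

5050 s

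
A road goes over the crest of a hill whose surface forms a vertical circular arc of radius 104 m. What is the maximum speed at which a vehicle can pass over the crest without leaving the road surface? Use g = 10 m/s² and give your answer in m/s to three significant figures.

32.2 m/s

At the crest the centre of the circle is below the vehicle, so the net downward (centripetal) force is mg − N = mv²/r.
The vehicle leaves the road when N → 0, giving v_max = √(g r) = √(10.0 × 104) = 32.25 m/s.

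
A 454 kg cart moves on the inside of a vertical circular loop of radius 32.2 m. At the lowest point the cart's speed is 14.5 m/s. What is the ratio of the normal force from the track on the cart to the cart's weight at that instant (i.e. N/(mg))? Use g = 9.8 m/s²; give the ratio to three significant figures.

At the bottom, N − mg = mv²/r, so N = m(v²/r + g) and N/(mg) = v²/(rg) + 1 = (14.5)²/(32.2 × 9.8) + 1 = 0.6663 + 1 = 1.666.

1.67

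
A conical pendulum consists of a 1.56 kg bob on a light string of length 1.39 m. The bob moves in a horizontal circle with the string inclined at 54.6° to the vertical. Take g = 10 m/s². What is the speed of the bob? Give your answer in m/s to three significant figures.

The radius of the circle is r = L sinθ = 1.39 × sin 54.6° = 1.133 m.
Horizontally T sinθ = mv²/r and vertically T cosθ = mg, so tanθ = v²/(rg).
v = √(r g tanθ) = √(1.133 × 10.0 × 1.407) = √15.94 = 3.993 m/s.

3.99 m/s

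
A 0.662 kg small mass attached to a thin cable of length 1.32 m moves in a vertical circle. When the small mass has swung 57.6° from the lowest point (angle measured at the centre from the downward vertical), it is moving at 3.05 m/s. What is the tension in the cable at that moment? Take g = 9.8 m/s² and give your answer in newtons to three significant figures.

8.14 N

Take the radial direction toward the centre of the circle as positive. The component of the weight along the string toward the centre is −mg cos φ (φ measured from the bottom), so Newton's second law along the string gives T − mg cos φ = m v²/r.
cos 57.6° = 0.5358, so T = m(v²/r + g cos φ) = 0.662 × ((3.05)²/1.32 + 9.8 × 0.5358) = 0.662 × (7.047 + (5.251)) = 0.662 × 12.30 = 8.142 N.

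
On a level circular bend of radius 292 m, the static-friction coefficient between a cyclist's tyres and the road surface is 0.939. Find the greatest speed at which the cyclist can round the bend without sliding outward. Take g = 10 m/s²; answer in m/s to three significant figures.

52.4 m/s

Friction provides the centripetal force on a flat curve. At maximum speed it is at its limiting value: μ_s m g = m v²/r.
Mass cancels: v_max = √(μ_s g r) = √(0.939 × 10.0 × 292) = √2742 = 52.36 m/s.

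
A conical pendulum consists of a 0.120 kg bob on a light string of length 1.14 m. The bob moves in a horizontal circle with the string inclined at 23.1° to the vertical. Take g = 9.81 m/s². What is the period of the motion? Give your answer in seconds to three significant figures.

2.05 s

r = L sinθ = 0.4473 m. From T sinθ = mω²r and T cosθ = mg: tanθ = ω²r/g, so ω² = g tanθ / r = g/(L cosθ).
ω = √(g/(L cosθ)) = √(9.81/(1.14 × 0.9198)) = √9.355 = 3.059 rad/s.
Period = 2π/ω = 2.054 s.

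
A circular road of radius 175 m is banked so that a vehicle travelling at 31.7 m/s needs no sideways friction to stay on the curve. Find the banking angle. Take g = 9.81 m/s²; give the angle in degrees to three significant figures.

With no friction, the horizontal component of the normal force provides the centripetal force: N sinθ = mv²/r, while N cosθ = mg vertically.
Dividing: tanθ = v²/(r g) = (31.7)²/(175 × 9.81) = 1005/1717 = 0.5853.
θ = arctan(0.5853) = 30.34°.

30.3°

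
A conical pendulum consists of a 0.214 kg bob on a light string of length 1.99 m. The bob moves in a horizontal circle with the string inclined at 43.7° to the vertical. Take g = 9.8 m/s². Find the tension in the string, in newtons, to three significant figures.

Vertically the bob has no acceleration, so T cosθ = mg.
T = mg/cosθ = 0.214 × 9.8 / cos 43.7° = 2.097/0.7230 = 2.901 N.

2.90 N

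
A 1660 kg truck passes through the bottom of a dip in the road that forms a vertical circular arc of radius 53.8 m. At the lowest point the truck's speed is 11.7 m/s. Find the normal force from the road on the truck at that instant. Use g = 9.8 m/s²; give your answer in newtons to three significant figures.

At the lowest point, N points up (toward the centre) and the weight mg points down (away from the centre), so the net inward force is N − mg = mv²/r.
N = m(v²/r + g) = 1660 × ((11.7)²/53.8 + 9.8) = 1660 × (2.544 + 9.8) = 1660 × 12.34 = 20490 N.

20500 N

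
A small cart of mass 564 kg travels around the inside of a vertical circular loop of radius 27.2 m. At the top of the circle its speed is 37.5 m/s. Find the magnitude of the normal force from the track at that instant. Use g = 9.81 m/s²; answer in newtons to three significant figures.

23600 N

At the top, both N and the weight mg point inward (toward the centre), so N + mg = mv²/r.
N = m(v²/r − g) = 564 × ((37.5)²/27.2 − 9.81) = 564 × (51.70 − 9.81) = 564 × 41.89 = 23630 N.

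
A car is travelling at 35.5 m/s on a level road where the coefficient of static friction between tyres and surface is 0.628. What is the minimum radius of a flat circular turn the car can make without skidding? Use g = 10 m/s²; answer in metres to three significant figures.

201 m

At the limit, μ_s m g = m v²/r, so r_min = v²/(μ_s g) = (35.5)²/(0.628 × 10.0) = 1260/6.280 = 200.7 m.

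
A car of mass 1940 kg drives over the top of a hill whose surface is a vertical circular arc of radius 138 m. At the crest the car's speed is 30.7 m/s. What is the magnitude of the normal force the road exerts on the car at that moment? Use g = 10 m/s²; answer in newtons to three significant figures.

6150 N

At the crest the centripetal acceleration points downward (toward the centre of the arc), so mg − N = mv²/r.
N = m(g − v²/r) = 1940 × (10.0 − (30.7)²/138) = 1940 × (10.0 − 6.830) = 1940 × 3.170 = 6151 N.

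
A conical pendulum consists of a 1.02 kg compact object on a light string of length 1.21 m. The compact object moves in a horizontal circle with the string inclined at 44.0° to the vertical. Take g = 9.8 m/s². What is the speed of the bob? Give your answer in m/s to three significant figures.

2.82 m/s

The radius of the circle is r = L sinθ = 1.21 × sin 44.0° = 0.8405 m.
Horizontally T sinθ = mv²/r and vertically T cosθ = mg, so tanθ = v²/(rg).
v = √(r g tanθ) = √(0.8405 × 9.8 × 0.9657) = √7.955 = 2.820 m/s.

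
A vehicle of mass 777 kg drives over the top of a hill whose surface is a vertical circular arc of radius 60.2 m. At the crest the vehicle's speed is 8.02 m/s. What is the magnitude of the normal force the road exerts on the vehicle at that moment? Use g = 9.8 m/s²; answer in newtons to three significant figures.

6780 N

At the crest the centripetal acceleration points downward (toward the centre of the arc), so mg − N = mv²/r.
N = m(g − v²/r) = 777 × (9.8 − (8.02)²/60.2) = 777 × (9.8 − 1.068) = 777 × 8.732 = 6784 N.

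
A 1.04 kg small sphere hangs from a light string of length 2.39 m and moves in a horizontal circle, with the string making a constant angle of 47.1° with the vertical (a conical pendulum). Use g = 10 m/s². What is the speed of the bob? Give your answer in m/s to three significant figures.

The radius of the circle is r = L sinθ = 2.39 × sin 47.1° = 1.751 m.
Horizontally T sinθ = mv²/r and vertically T cosθ = mg, so tanθ = v²/(rg).
v = √(r g tanθ) = √(1.751 × 10.0 × 1.076) = √18.84 = 4.341 m/s.

4.34 m/s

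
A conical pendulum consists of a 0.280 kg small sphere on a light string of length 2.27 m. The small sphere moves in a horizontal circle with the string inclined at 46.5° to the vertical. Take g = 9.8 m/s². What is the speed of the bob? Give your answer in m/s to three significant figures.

The radius of the circle is r = L sinθ = 2.27 × sin 46.5° = 1.647 m.
Horizontally T sinθ = mv²/r and vertically T cosθ = mg, so tanθ = v²/(rg).
v = √(r g tanθ) = √(1.647 × 9.8 × 1.054) = √17.00 = 4.124 m/s.

4.12 m/s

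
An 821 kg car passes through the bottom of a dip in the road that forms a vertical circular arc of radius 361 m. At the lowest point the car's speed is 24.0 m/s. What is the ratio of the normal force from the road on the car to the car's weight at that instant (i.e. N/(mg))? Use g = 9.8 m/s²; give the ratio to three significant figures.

1.16

At the bottom, N − mg = mv²/r, so N = m(v²/r + g) and N/(mg) = v²/(rg) + 1 = (24.0)²/(361 × 9.8) + 1 = 0.1628 + 1 = 1.163.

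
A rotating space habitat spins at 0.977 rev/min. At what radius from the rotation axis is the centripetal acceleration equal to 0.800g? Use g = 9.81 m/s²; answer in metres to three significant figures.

ω = 0.977 rev/min × 2π/60 = 0.1023 rad/s.
a_c = ω²r = 0.800g ⇒ r = 0.800 × 9.81 / (0.1023)² = 7.848/0.01047 = 749.7 m.

750 m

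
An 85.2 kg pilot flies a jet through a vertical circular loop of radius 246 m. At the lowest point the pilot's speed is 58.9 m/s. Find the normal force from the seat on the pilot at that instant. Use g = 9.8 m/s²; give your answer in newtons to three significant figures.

2040 N

At the lowest point, N points up (toward the centre) and the weight mg points down (away from the centre), so the net inward force is N − mg = mv²/r.
N = m(v²/r + g) = 85.2 × ((58.9)²/246 + 9.8) = 85.2 × (14.10 + 9.8) = 85.2 × 23.90 = 2036 N.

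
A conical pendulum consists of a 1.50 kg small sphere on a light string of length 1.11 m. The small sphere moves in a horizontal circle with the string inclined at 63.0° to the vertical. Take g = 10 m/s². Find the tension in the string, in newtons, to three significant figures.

33.0 N

Vertically the bob has no acceleration, so T cosθ = mg.
T = mg/cosθ = 1.50 × 10.0 / cos 63.0° = 15.00/0.4540 = 33.04 N.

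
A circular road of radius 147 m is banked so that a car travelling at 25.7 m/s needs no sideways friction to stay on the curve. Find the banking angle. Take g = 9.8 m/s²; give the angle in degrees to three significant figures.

24.6°

With no friction, the horizontal component of the normal force provides the centripetal force: N sinθ = mv²/r, while N cosθ = mg vertically.
Dividing: tanθ = v²/(r g) = (25.7)²/(147 × 9.8) = 660.5/1441 = 0.4585.
θ = arctan(0.4585) = 24.63°.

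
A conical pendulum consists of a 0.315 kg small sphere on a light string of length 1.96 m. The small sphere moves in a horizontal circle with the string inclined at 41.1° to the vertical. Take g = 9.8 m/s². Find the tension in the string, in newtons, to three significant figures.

Vertically the bob has no acceleration, so T cosθ = mg.
T = mg/cosθ = 0.315 × 9.8 / cos 41.1° = 3.087/0.7536 = 4.097 N.

4.10 N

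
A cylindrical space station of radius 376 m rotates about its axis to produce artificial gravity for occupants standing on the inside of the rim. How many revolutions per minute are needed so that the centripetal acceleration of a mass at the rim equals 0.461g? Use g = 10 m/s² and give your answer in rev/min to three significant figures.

Require ω²r = 0.461g, so ω = √(0.461 × 10.0/376) = 0.1107 rad/s.
In rev/min: ω × 60/(2π) = 0.1107 × 60/(2π) = 1.057 rev/min.

1.06 rev/min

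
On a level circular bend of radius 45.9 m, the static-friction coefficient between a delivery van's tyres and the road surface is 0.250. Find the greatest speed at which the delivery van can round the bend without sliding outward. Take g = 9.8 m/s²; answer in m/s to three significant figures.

10.6 m/s

Friction provides the centripetal force on a flat curve. At maximum speed it is at its limiting value: μ_s m g = m v²/r.
Mass cancels: v_max = √(μ_s g r) = √(0.250 × 9.8 × 45.9) = √112.5 = 10.60 m/s.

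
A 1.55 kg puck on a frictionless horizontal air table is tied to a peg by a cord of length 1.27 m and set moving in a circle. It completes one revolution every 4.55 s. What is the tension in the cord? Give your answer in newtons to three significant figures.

v = 2πr/T = 2π × 1.27/4.55 = 1.754 m/s.
The tension is the only horizontal force, so it supplies the full centripetal force: T = m v²/r = 1.55 × (1.754)²/1.27 = 1.55 × 3.076/1.27 = 3.754 N.

3.75 N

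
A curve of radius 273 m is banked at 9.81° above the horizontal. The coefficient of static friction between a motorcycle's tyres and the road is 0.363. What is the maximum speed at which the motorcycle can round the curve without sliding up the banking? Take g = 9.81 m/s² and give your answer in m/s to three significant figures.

At the maximum speed, friction acts down the slope at its limiting value f = μN. Radially (horizontal, toward centre): N sinθ + μN cosθ = mv²/r. Vertically: N cosθ − μN sinθ = mg.
Dividing: v² = r g (sinθ + μcosθ)/(cosθ − μsinθ).
sinθ + μcosθ = 0.1704 + 0.363×0.9854 = 0.5281; cosθ − μsinθ = 0.9854 − 0.363×0.1704 = 0.9235.
v² = 273 × 9.81 × 0.5281/0.9235 = 1531 m²/s², so v = 39.13 m/s.

39.1 m/s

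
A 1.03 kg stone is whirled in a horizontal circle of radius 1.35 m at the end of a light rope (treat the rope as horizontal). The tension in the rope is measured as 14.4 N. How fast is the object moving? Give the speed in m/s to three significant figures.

4.34 m/s

T = m v²/r ⇒ v = √(T r / m) = √(14.4 × 1.35 / 1.03) = √18.87 = 4.344 m/s.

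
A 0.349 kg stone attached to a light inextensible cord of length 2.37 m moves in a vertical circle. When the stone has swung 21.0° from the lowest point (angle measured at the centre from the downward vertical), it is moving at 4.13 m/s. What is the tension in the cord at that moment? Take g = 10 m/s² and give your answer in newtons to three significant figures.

Take the radial direction toward the centre of the circle as positive. The component of the weight along the string toward the centre is −mg cos φ (φ measured from the bottom), so Newton's second law along the string gives T − mg cos φ = m v²/r.
cos 21.0° = 0.9336, so T = m(v²/r + g cos φ) = 0.349 × ((4.13)²/2.37 + 10.0 × 0.9336) = 0.349 × (7.197 + (9.336)) = 0.349 × 16.53 = 5.770 N.

5.77 N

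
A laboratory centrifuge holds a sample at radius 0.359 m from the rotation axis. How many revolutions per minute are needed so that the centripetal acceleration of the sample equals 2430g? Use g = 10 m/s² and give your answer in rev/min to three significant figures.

Require ω²r = 2430g, so ω = √(2430 × 10.0/0.359) = 260.2 rad/s.
In rev/min: ω × 60/(2π) = 260.2 × 60/(2π) = 2484 rev/min.

2480 rev/min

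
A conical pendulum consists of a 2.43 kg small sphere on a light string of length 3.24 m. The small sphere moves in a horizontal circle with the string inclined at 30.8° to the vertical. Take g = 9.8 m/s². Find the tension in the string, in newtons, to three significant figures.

27.7 N

Vertically the bob has no acceleration, so T cosθ = mg.
T = mg/cosθ = 2.43 × 9.8 / cos 30.8° = 23.81/0.8590 = 27.72 N.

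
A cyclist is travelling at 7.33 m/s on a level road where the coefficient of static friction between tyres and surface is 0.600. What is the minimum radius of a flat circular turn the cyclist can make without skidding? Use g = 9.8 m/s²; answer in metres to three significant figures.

9.14 m

At the limit, μ_s m g = m v²/r, so r_min = v²/(μ_s g) = (7.33)²/(0.600 × 9.8) = 53.73/5.880 = 9.138 m.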